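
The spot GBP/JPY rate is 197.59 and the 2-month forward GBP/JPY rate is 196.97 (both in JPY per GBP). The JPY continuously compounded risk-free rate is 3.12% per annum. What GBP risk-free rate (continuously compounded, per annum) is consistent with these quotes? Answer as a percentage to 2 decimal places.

5.01%

F = S·e^((r_JPY − r_GBP)T) ⇒ r_GBP = r_JPY − ln(F/S)/T
ln(196.97/197.59) = -0.003143; /(2/12) = -0.018858
r_GBP = 0.0312 + 0.018858 = 0.050058
r_GBP = 5.01%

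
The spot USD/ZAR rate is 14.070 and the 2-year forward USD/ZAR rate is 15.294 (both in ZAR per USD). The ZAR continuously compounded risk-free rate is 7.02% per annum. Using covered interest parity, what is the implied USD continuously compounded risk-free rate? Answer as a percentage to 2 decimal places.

2.85%

F = S·e^((r_ZAR − r_USD)T) ⇒ r_USD = r_ZAR − ln(F/S)/T
ln(15.294/14.070) = 0.083416; /(2) = 0.041708
r_USD = 0.0702 − 0.041708 = 0.028492
r_USD = 2.85%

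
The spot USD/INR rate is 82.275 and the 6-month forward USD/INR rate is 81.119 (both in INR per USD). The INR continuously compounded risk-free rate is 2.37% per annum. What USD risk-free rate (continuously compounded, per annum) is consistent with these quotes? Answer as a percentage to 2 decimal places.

5.20%

F = S·e^((r_INR − r_USD)T) ⇒ r_USD = r_INR − ln(F/S)/T
ln(81.119/82.275) = -0.014150; /(6/12) = -0.028300
r_USD = 0.0237 + 0.028300 = 0.052000
r_USD = 5.20%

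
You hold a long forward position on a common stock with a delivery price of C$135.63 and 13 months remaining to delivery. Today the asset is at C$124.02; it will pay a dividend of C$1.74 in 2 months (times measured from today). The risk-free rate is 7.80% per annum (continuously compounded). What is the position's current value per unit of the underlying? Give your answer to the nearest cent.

PV(remaining dividends) I = 1.74·e^(−0.0780·2/12) = 1.7175
Current forward F = (S − I)·e^(rT) = (124.02 − 1.7175)·e^(0.0780·13/12) = 122.3025 × 1.088173 = 133.0863
Value (long) = (F − K)·e^(−rT) = (133.0863 − 135.63) × 0.918972 = -2.3376
Value = -C$2.34

-C$2.34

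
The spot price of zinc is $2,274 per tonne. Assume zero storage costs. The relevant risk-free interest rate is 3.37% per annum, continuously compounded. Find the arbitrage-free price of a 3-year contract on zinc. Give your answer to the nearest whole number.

$2,516 per tonne

F = S·e^(rT) = 2274 · e^(0.0337 × 3) = 2274 · e^0.101100
= 2274 × 1.106387 = $2,516 per tonne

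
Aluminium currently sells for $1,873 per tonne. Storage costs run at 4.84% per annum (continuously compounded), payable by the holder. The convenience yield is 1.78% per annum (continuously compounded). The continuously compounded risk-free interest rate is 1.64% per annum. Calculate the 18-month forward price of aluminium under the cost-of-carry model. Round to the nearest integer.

$2,010 per tonne

Net carry = r + u − y = 0.0164 + 0.0484 − 0.0178 = 0.0470
F = S·e^((r+u−y)T) = 1873 · e^(0.0470 × 18/12) = 1873 · e^0.070500
= 1873 × 1.073045 = $2,010 per tonne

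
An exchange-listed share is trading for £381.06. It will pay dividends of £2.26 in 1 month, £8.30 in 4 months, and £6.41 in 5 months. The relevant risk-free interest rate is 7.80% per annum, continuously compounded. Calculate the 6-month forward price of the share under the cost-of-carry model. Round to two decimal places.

£379.02

PV(dividends) I = 2.26·e^(−0.0780·1/12) + 8.30·e^(−0.0780·4/12) + 6.41·e^(−0.0780·5/12)
I = 2.2454 + 8.0870 + 6.2050 = 16.5374
F = (S − I)·e^(rT) = (381.06 − 16.5374) · e^(0.0780·6/12)
= 364.5226 · e^0.039000 = 364.5226 × 1.039770 = £379.02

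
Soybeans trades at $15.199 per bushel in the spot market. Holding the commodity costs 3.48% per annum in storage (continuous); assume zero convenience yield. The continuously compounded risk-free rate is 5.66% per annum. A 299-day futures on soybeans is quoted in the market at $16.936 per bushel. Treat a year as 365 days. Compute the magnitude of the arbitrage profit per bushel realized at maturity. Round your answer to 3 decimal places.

Fair futures: F* = S·e^(carry·T), with carry = (r + u) = 0.0566 + 0.0348 = 0.0914
F* = 15.199 · e^(0.0914 × 299/365) = 15.199 · e^0.074873 = 15.199 × 1.077747 = $16.3807
Market $16.936 > fair $16.3807: forward overpriced → cash-and-carry (buy spot, short the forward).
At maturity, profit = |F_mkt − F*| = |16.936 − 16.3807| = $0.555 per bushel

$0.555 per bushel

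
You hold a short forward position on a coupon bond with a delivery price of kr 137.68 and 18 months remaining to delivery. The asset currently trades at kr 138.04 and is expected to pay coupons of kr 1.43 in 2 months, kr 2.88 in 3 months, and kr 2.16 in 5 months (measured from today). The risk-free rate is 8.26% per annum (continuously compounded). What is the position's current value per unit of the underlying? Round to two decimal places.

PV(remaining coupons) I = 1.43·e^(−0.0826·2/12) + 2.88·e^(−0.0826·3/12) + 2.16·e^(−0.0826·5/12) = 6.3185
Current forward F = (S − I)·e^(rT) = (138.04 − 6.3185)·e^(0.0826·18/12) = 131.7215 × 1.131903 = 149.0960
Value (long) = (F − K)·e^(−rT) = (149.0960 − 137.68) × 0.883468 = 10.0857
Short position value = −(long value) = -kr 10.09

-kr 10.09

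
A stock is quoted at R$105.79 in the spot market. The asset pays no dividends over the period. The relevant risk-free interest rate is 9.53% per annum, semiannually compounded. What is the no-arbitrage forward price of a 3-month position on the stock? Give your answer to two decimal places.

R$108.28

F = S · (1+r/2)^(2T)
= 105.79 × 1.023548
F = R$108.28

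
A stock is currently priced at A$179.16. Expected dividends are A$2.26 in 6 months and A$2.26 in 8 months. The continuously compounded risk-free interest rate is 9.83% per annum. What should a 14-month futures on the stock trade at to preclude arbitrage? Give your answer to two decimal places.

A$196.14

PV(dividends) I = 2.26·e^(−0.0983·6/12) + 2.26·e^(−0.0983·8/12)
I = 2.1516 + 2.1166 = 4.2682
F = (S − I)·e^(rT) = (179.16 − 4.2682) · e^(0.0983·14/12)
= 174.8918 · e^0.114683 = 174.8918 × 1.121518 = A$196.14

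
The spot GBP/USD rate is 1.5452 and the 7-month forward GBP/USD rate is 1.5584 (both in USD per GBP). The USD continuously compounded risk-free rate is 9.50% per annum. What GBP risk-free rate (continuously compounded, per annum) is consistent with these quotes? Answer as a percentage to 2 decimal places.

F = S·e^((r_USD − r_GBP)T) ⇒ r_GBP = r_USD − ln(F/S)/T
ln(1.5584/1.5452) = 0.008506; /(7/12) = 0.014582
r_GBP = 0.0950 − 0.014582 = 0.080418
r_GBP = 8.04%

8.04%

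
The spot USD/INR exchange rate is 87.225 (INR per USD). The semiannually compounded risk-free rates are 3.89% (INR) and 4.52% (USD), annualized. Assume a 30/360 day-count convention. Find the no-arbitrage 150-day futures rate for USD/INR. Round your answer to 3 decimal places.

87.001

By covered interest parity, F = S · (1+r_INR/2)^(2T) / (1+r_USD/2)^(2T)
= 87.225 × 1.016182 / 1.018798 = 87.225 × 0.997432
F = 87.001 INR per USD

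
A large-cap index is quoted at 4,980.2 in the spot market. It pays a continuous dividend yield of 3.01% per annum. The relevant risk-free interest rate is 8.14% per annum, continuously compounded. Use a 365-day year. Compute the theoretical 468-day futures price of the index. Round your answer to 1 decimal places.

5,318.8

F = S·e^((r − q)T) = 4980.2 · e^((0.0814 − 0.0301) × 468/365)
= 4980.2 · e^0.065776 = 4980.2 × 1.067987
F = 5,318.8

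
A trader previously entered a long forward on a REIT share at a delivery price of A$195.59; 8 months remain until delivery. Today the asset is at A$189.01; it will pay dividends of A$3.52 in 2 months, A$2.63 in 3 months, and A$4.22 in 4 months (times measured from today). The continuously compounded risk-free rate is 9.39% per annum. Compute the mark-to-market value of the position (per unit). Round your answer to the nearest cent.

PV(remaining dividends) I = 3.52·e^(−0.0939·2/12) + 2.63·e^(−0.0939·3/12) + 4.22·e^(−0.0939·4/12) = 10.1243
Current forward F = (S − I)·e^(rT) = (189.01 − 10.1243)·e^(0.0939·8/12) = 178.8857 × 1.064601 = 190.4419
Value (long) = (F − K)·e^(−rT) = (190.4419 − 195.59) × 0.939319 = -4.8357
Value = -A$4.84

-A$4.84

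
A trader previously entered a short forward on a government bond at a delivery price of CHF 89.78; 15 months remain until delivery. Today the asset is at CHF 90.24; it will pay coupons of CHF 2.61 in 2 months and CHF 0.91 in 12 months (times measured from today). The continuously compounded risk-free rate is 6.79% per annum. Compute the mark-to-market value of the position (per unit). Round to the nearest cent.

-CHF 4.33

PV(remaining coupons) I = 2.61·e^(−0.0679·2/12) + 0.91·e^(−0.0679·12/12) = 3.4309
Current forward F = (S − I)·e^(rT) = (90.24 − 3.4309)·e^(0.0679·15/12) = 86.8091 × 1.088581 = 94.4987
Value (long) = (F − K)·e^(−rT) = (94.4987 − 89.78) × 0.918627 = 4.3347
Short position value = −(long value) = -CHF 4.33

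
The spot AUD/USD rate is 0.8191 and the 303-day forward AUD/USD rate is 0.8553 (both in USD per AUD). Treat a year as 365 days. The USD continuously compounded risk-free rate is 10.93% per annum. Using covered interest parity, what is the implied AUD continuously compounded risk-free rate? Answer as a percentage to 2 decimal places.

F = S·e^((r_USD − r_AUD)T) ⇒ r_AUD = r_USD − ln(F/S)/T
ln(0.8553/0.8191) = 0.043246; /(303/365) = 0.052095
r_AUD = 0.1093 − 0.052095 = 0.057205
r_AUD = 5.72%

5.72%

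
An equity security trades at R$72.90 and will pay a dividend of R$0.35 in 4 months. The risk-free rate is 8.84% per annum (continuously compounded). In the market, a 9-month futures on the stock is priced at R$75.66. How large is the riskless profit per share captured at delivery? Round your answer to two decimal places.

PV(dividends) I = 0.35·e^(−0.0884·4/12) = 0.3398
Fair futures F* = (S − I)·e^(rT) = (72.90 − 0.3398)·e^0.066300 = 72.5602 × 1.068547 = 77.5340
Market R$75.66 < fair 77.5340: forward underpriced → reverse cash-and-carry (short the stock, invest proceeds at r, pay the dividends, go long the forward).
Profit at T = |F_mkt − F*| = |75.66 − 77.5340| = R$1.87 per share

R$1.87 per share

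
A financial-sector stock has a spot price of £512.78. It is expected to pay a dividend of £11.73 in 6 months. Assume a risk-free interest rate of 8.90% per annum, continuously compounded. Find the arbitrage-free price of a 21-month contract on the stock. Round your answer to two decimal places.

PV(dividends) I = 11.73·e^(−0.0890·6/12)
I = 11.2195
F = (S − I)·e^(rT) = (512.78 − 11.2195) · e^(0.0890·21/12)
= 501.5605 · e^0.155750 = 501.5605 × 1.168534 = £586.09

£586.09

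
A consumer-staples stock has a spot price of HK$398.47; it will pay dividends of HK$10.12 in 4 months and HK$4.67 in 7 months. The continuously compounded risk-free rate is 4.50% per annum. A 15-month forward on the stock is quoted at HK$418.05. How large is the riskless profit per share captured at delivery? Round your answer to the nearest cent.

HK$11.88 per share

PV(dividends) I = 10.12·e^(−0.0450·4/12) + 4.67·e^(−0.0450·7/12) = 14.5183
Fair forward F* = (S − I)·e^(rT) = (398.47 − 14.5183)·e^0.056250 = 383.9517 × 1.057862 = 406.1679
Market HK$418.05 > fair 406.1679: forward overpriced → cash-and-carry (borrow at r, buy the stock and collect the dividends, short the forward).
Profit at T = |F_mkt − F*| = |418.05 − 406.1679| = HK$11.88 per share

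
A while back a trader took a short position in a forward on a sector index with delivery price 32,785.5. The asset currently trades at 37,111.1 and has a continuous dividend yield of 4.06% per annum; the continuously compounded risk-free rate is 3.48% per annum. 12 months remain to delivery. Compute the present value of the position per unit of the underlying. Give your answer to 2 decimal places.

Current fair forward for the remaining 12 months: F = S·e^((r − q)·T), (r − q) = 0.0348 − 0.0406 = -0.0058
F = 37111.1 · e^(-0.0058 × 12/12) = 37111.1 × 0.99421679 = 36896.4787
Value of long forward = (F − K)·e^(−rT) = (36896.4787 − 32785.5) · e^(−0.0348·12/12)
= 4110.9787 × 0.96579856 = 3970.38
Short position value = −(long value) = -3970.38

-3970.38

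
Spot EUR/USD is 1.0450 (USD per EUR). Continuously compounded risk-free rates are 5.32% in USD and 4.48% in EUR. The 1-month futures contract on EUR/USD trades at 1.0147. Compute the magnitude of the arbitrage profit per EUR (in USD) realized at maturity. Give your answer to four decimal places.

Fair futures: F* = S·e^(carry·T), with carry = (r_USD − r_EUR) = 0.0532 − 0.0448 = 0.0084
F* = 1.0450 · e^(0.0084 × 1/12) = 1.0450 · e^0.000700 = 1.0450 × 1.000700 = 1.0457
Market 1.0147 < fair 1.0457: forward underpriced → reverse cash-and-carry (short spot, go long the forward).
At maturity, profit = |F_mkt − F*| = |1.0147 − 1.0457| = 0.0310 per EUR (in USD)

0.0310 per EUR (in USD)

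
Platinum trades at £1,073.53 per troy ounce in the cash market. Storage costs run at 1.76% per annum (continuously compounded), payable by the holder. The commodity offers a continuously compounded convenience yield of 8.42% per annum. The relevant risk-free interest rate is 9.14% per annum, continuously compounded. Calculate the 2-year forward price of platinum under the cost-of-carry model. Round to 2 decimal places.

£1,128.12 per troy ounce

Net carry = r + u − y = 0.0914 + 0.0176 − 0.0842 = 0.0248
F = S·e^((r+u−y)T) = 1073.53 · e^(0.0248 × 2) = 1073.53 · e^0.04960000
= 1073.53 × 1.05085067 = £1,128.12 per troy ounce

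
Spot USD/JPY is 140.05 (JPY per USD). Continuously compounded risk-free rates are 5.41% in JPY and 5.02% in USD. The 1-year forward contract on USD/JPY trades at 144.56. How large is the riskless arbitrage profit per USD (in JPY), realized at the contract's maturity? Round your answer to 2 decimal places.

Fair forward: F* = S·e^(carry·T), with carry = (r_JPY − r_USD) = 0.0541 − 0.0502 = 0.0039
F* = 140.05 · e^(0.0039 × 1) = 140.05 · e^0.003900 = 140.05 × 1.003908 = 140.5973
Market 144.56 > fair 140.5973: forward overpriced → cash-and-carry (buy spot, short the forward).
At maturity, profit = |F_mkt − F*| = |144.56 − 140.5973| = 3.96 per USD (in JPY)

3.96 per USD (in JPY)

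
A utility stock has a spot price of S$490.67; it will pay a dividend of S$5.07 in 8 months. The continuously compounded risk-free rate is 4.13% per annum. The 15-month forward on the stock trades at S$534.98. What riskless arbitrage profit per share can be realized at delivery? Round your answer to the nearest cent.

S$23.51 per share

PV(dividends) I = 5.07·e^(−0.0413·8/12) = 4.9323
Fair forward F* = (S − I)·e^(rT) = (490.67 − 4.9323)·e^0.051625 = 485.7377 × 1.052981 = 511.4726
Market S$534.98 > fair 511.4726: forward overpriced → cash-and-carry (borrow at r, buy the stock and collect the dividends, short the forward).
Profit at T = |F_mkt − F*| = |534.98 − 511.4726| = S$23.51 per share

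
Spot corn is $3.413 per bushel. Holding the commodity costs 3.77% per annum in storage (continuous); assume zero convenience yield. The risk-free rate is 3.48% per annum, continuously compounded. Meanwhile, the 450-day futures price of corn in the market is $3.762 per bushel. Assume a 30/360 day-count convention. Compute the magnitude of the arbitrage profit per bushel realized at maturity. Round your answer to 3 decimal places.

Fair futures: F* = S·e^(carry·T), with carry = (r + u) = 0.0348 + 0.0377 = 0.0725
F* = 3.413 · e^(0.0725 × 450/360) = 3.413 · e^0.090625 = 3.413 × 1.094858 = $3.7368
Market $3.762 > fair $3.7368: forward overpriced → cash-and-carry (buy spot, short the forward).
At maturity, profit = |F_mkt − F*| = |3.762 − 3.7368| = $0.025 per bushel

$0.025 per bushel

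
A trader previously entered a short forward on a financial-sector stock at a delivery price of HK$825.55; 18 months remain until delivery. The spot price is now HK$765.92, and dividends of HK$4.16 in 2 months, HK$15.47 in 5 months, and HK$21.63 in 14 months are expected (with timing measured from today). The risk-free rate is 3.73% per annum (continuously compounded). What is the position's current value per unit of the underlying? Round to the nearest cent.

PV(remaining dividends) I = 4.16·e^(−0.0373·2/12) + 15.47·e^(−0.0373·5/12) + 21.63·e^(−0.0373·14/12) = 40.0746
Current forward F = (S − I)·e^(rT) = (765.92 − 40.0746)·e^(0.0373·18/12) = 725.8454 × 1.057545 = 767.6142
Value (long) = (F − K)·e^(−rT) = (767.6142 − 825.55) × 0.945586 = -54.7833
Short position value = −(long value) = HK$54.78

HK$54.78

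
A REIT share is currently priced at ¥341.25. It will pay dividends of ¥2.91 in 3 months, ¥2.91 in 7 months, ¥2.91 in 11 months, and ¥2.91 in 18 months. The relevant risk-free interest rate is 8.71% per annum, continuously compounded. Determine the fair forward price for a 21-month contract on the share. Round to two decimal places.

PV(dividends) I = 2.91·e^(−0.0871·3/12) + 2.91·e^(−0.0871·7/12) + 2.91·e^(−0.0871·11/12) + 2.91·e^(−0.0871·18/12)
I = 2.8473 + 2.7658 + 2.6867 + 2.5536 = 10.8534
F = (S − I)·e^(rT) = (341.25 − 10.8534) · e^(0.0871·21/12)
= 330.3966 · e^0.152425 = 330.3966 × 1.164655 = ¥384.80

¥384.80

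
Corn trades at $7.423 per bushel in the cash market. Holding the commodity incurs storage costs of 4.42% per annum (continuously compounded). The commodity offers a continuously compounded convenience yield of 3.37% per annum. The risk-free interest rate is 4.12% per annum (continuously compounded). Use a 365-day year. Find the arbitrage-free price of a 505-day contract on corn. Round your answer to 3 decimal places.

Net carry = r + u − y = 0.0412 + 0.0442 − 0.0337 = 0.0517
F = S·e^((r+u−y)T) = 7.423 · e^(0.0517 × 505/365) = 7.423 · e^0.071530
= 7.423 × 1.074150 = $7.973 per bushel

$7.973 per bushel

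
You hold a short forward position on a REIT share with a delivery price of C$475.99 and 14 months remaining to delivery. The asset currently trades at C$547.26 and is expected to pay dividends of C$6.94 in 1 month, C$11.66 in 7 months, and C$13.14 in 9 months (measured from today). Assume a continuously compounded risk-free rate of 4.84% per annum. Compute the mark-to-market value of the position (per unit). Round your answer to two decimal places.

PV(remaining dividends) I = 6.94·e^(−0.0484·1/12) + 11.66·e^(−0.0484·7/12) + 13.14·e^(−0.0484·9/12) = 30.9190
Current forward F = (S − I)·e^(rT) = (547.26 − 30.9190)·e^(0.0484·14/12) = 516.3410 × 1.058091 = 546.3358
Value (long) = (F − K)·e^(−rT) = (546.3358 − 475.99) × 0.945098 = 66.4837
Short position value = −(long value) = -C$66.48

-C$66.48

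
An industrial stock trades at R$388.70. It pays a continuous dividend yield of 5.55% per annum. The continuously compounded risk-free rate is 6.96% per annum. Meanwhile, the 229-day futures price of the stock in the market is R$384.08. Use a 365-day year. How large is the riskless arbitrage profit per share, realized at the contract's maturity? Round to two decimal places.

R$8.07 per share

Fair futures: F* = S·e^(carry·T), with carry = (r − q) = 0.0696 − 0.0555 = 0.0141
F* = 388.70 · e^(0.0141 × 229/365) = 388.70 · e^0.008846 = 388.70 × 1.008885 = R$392.1536
Market R$384.08 < fair R$392.1536: forward underpriced → reverse cash-and-carry (short spot, go long the forward).
At maturity, profit = |F_mkt − F*| = |384.08 − 392.1536| = R$8.07 per share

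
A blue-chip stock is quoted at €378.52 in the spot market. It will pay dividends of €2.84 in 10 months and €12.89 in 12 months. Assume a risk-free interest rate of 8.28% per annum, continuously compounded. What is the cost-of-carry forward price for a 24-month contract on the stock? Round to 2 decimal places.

PV(dividends) I = 2.84·e^(−0.0828·10/12) + 12.89·e^(−0.0828·12/12)
I = 2.6506 + 11.8657 = 14.5163
F = (S − I)·e^(rT) = (378.52 − 14.5163) · e^(0.0828·24/12)
= 364.0037 · e^0.165600 = 364.0037 × 1.180101 = €429.56

€429.56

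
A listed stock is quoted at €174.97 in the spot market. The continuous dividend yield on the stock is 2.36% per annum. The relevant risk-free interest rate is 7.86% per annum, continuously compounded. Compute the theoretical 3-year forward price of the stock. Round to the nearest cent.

€206.36

F = S·e^((r − q)T) = 174.97 · e^((0.0786 − 0.0236) × 3)
= 174.97 · e^0.165000 = 174.97 × 1.179393
F = €206.36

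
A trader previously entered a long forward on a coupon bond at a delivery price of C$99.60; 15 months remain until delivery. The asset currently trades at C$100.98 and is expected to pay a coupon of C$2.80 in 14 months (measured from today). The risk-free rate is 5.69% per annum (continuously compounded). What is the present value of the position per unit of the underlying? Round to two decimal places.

C$5.60

PV(remaining coupons) I = 2.80·e^(−0.0569·14/12) = 2.6202
Current forward F = (S − I)·e^(rT) = (100.98 − 2.6202)·e^(0.0569·15/12) = 98.3598 × 1.073715 = 105.6104
Value (long) = (F − K)·e^(−rT) = (105.6104 − 99.60) × 0.931345 = 5.5978
Value = C$5.60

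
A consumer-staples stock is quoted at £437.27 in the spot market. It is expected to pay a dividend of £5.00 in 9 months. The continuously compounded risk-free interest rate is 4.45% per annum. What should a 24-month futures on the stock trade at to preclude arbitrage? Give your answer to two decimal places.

£472.69

PV(dividends) I = 5.00·e^(−0.0445·9/12)
I = 4.8359
F = (S − I)·e^(rT) = (437.27 − 4.8359) · e^(0.0445·24/12)
= 432.4341 · e^0.089000 = 432.4341 × 1.093081 = £472.69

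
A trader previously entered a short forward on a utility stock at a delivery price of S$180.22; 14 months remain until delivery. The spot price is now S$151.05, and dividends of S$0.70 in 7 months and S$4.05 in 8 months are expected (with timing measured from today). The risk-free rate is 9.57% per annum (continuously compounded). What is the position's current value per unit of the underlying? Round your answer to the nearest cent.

PV(remaining dividends) I = 0.70·e^(−0.0957·7/12) + 4.05·e^(−0.0957·8/12) = 4.4617
Current forward F = (S − I)·e^(rT) = (151.05 − 4.4617)·e^(0.0957·14/12) = 146.5883 × 1.118121 = 163.9035
Value (long) = (F − K)·e^(−rT) = (163.9035 − 180.22) × 0.894357 = -14.5928
Short position value = −(long value) = S$14.59

S$14.59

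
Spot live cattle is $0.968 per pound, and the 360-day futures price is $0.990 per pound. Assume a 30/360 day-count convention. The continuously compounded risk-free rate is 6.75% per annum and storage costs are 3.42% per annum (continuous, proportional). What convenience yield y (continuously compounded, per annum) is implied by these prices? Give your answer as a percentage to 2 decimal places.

F = S·e^((r+u−y)T) ⇒ (r+u−y) = ln(F/S)/T
ln(0.990/0.968) = 0.022473; /T ⇒ 0.022473
y = r + u − ln(F/S)/T = 0.0675 + 0.0342 − 0.022473 = 0.079227
y = 7.92%

7.92%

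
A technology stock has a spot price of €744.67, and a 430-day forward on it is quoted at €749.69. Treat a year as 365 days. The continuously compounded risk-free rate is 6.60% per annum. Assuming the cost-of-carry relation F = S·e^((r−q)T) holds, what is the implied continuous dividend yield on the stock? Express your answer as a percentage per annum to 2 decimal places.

6.03%

From F = S·e^((r−q)T): (r − q) = ln(F/S)/T
ln(749.69/744.67) = ln(1.006741) = 0.006718
(r − q) = 0.006718 / (430/365) = 0.005702
q = r − ln(F/S)/T = 0.0660 − 0.005702 = 0.060298
q = 6.03%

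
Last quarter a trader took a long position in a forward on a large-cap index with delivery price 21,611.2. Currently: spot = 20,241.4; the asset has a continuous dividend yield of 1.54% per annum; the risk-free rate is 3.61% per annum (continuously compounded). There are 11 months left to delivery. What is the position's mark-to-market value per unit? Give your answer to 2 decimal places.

Current fair forward for the remaining 11 months: F = S·e^((r − q)·T), (r − q) = 0.0361 − 0.0154 = 0.0207
F = 20241.4 · e^(0.0207 × 11/12) = 20241.4 × 1.01915617 = 20629.1477
Value of long forward = (F − K)·e^(−rT) = (20629.1477 − 21611.2) · e^(−0.0361·11/12)
= -982.0523 × 0.96744987 = -950.09

-950.09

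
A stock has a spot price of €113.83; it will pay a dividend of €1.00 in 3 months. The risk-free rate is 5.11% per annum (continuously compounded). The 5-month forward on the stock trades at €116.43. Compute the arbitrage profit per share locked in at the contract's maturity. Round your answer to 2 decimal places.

€1.16 per share

PV(dividends) I = 1.00·e^(−0.0511·3/12) = 0.9873
Fair forward F* = (S − I)·e^(rT) = (113.83 − 0.9873)·e^0.021292 = 112.8427 × 1.021520 = 115.2711
Market €116.43 > fair 115.2711: forward overpriced → cash-and-carry (borrow at r, buy the stock and collect the dividends, short the forward).
Profit at T = |F_mkt − F*| = |116.43 − 115.2711| = €1.16 per share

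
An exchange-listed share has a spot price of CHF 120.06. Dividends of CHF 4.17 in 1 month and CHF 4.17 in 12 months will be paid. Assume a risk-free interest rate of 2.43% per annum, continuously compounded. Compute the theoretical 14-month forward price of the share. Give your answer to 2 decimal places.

PV(dividends) I = 4.17·e^(−0.0243·1/12) + 4.17·e^(−0.0243·12/12)
I = 4.1616 + 4.0699 = 8.2315
F = (S − I)·e^(rT) = (120.06 − 8.2315) · e^(0.0243·14/12)
= 111.8285 · e^0.028350 = 111.8285 × 1.028756 = CHF 115.04

CHF 115.04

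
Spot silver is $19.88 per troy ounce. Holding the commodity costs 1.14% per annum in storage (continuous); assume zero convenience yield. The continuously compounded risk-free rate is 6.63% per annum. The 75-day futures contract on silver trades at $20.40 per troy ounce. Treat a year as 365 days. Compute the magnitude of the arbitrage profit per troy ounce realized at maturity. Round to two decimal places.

$0.20 per troy ounce

Fair futures: F* = S·e^(carry·T), with carry = (r + u) = 0.0663 + 0.0114 = 0.0777
F* = 19.88 · e^(0.0777 × 75/365) = 19.88 · e^0.015966 = 19.88 × 1.016094 = $20.1999
Market $20.40 > fair $20.1999: forward overpriced → cash-and-carry (buy spot, short the forward).
At maturity, profit = |F_mkt − F*| = |20.40 − 20.1999| = $0.20 per troy ounce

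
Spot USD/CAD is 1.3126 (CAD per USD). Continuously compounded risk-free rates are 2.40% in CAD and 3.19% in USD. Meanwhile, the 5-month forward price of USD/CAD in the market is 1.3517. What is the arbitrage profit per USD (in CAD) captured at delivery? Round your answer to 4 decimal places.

0.0434 per USD (in CAD)

Fair forward: F* = S·e^(carry·T), with carry = (r_CAD − r_USD) = 0.0240 − 0.0319 = -0.0079
F* = 1.3126 · e^(-0.0079 × 5/12) = 1.3126 · e^-0.003292 = 1.3126 × 0.996713 = 1.3083
Market 1.3517 > fair 1.3083: forward overpriced → cash-and-carry (buy spot, short the forward).
At maturity, profit = |F_mkt − F*| = |1.3517 − 1.3083| = 0.0434 per USD (in CAD)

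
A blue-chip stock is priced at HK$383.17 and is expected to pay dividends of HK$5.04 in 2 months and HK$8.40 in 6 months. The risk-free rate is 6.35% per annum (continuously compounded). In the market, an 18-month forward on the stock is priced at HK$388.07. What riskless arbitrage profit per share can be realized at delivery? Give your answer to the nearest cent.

PV(dividends) I = 5.04·e^(−0.0635·2/12) + 8.40·e^(−0.0635·6/12) = 13.1244
Fair forward F* = (S − I)·e^(rT) = (383.17 − 13.1244)·e^0.095250 = 370.0456 × 1.099934 = 407.0257
Market HK$388.07 < fair 407.0257: forward underpriced → reverse cash-and-carry (short the stock, invest proceeds at r, pay the dividends, go long the forward).
Profit at T = |F_mkt − F*| = |388.07 − 407.0257| = HK$18.96 per share

HK$18.96 per share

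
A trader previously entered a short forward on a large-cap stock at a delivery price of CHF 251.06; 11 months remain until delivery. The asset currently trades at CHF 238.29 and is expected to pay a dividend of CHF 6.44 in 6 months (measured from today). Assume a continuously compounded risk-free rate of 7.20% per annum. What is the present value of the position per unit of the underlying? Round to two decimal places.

CHF 2.95

PV(remaining dividends) I = 6.44·e^(−0.0720·6/12) = 6.2123
Current forward F = (S − I)·e^(rT) = (238.29 − 6.2123)·e^(0.0720·11/12) = 232.0777 × 1.068227 = 247.9117
Value (long) = (F − K)·e^(−rT) = (247.9117 − 251.06) × 0.936131 = -2.9472
Short position value = −(long value) = CHF 2.95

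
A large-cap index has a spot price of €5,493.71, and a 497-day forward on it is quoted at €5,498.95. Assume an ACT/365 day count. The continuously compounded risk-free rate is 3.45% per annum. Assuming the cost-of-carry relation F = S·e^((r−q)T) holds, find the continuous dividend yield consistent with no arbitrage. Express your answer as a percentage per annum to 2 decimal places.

3.38%

From F = S·e^((r−q)T): (r − q) = ln(F/S)/T
ln(5498.95/5493.71) = ln(1.000954) = 0.000954
(r − q) = 0.000954 / (497/365) = 0.000701
q = r − ln(F/S)/T = 0.0345 − 0.000701 = 0.033799
q = 3.38%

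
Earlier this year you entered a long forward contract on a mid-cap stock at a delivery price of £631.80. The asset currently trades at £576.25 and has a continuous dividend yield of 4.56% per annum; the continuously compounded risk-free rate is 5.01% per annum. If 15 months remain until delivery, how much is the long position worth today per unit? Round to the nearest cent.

Current fair forward for the remaining 15 months: F = S·e^((r − q)·T), (r − q) = 0.0501 − 0.0456 = 0.0045
F = 576.25 · e^(0.0045 × 15/12) = 576.25 × 1.005641 = 579.5006
Value of long forward = (F − K)·e^(−rT) = (579.5006 − 631.80) · e^(−0.0501·15/12)
= -52.2994 × 0.939296 = -49.12

-£49.12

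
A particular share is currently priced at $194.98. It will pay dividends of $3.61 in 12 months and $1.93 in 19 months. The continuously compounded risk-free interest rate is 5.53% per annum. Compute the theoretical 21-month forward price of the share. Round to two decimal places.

PV(dividends) I = 3.61·e^(−0.0553·12/12) + 1.93·e^(−0.0553·19/12)
I = 3.4158 + 1.7682 = 5.1840
F = (S − I)·e^(rT) = (194.98 − 5.1840) · e^(0.0553·21/12)
= 189.7960 · e^0.096775 = 189.7960 × 1.101612 = $209.08

$209.08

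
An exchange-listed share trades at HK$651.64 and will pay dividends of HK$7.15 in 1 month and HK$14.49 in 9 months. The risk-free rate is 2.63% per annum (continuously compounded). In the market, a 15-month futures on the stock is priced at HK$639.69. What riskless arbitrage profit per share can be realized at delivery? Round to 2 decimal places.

HK$11.67 per share

PV(dividends) I = 7.15·e^(−0.0263·1/12) + 14.49·e^(−0.0263·9/12) = 21.3413
Fair futures F* = (S − I)·e^(rT) = (651.64 − 21.3413)·e^0.032875 = 630.2987 × 1.033421 = 651.3639
Market HK$639.69 < fair 651.3639: forward underpriced → reverse cash-and-carry (short the stock, invest proceeds at r, pay the dividends, go long the forward).
Profit at T = |F_mkt − F*| = |639.69 − 651.3639| = HK$11.67 per share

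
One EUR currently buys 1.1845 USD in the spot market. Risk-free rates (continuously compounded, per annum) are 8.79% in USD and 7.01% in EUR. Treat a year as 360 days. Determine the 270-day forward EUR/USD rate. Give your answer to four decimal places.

1.2004

F = S·e^((r_USD − r_EUR)T) = 1.1845 · e^((0.0879 − 0.0701) × 270/360)
= 1.1845 · e^0.013350 = 1.1845 × 1.013440
F = 1.2004 USD per EUR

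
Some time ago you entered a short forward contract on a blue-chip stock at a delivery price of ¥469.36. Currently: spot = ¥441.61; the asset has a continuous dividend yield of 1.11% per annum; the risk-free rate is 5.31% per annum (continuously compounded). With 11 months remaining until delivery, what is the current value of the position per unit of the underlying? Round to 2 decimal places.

¥9.92

Current fair forward for the remaining 11 months: F = S·e^((r − q)·T), (r − q) = 0.0531 − 0.0111 = 0.0420
F = 441.61 · e^(0.0420 × 11/12) = 441.61 × 1.039251 = 458.9436
Value of long forward = (F − K)·e^(−rT) = (458.9436 − 469.36) · e^(−0.0531·11/12)
= -10.4164 × 0.952491 = -9.92
Short position value = −(long value) = ¥9.92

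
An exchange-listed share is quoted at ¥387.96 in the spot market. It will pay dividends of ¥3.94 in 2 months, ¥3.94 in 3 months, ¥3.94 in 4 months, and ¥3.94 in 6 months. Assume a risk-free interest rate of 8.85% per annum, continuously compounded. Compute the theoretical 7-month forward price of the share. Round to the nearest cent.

¥392.37

PV(dividends) I = 3.94·e^(−0.0885·2/12) + 3.94·e^(−0.0885·3/12) + 3.94·e^(−0.0885·4/12) + 3.94·e^(−0.0885·6/12)
I = 3.8823 + 3.8538 + 3.8255 + 3.7695 = 15.3311
F = (S − I)·e^(rT) = (387.96 − 15.3311) · e^(0.0885·7/12)
= 372.6289 · e^0.051625 = 372.6289 × 1.052981 = ¥392.37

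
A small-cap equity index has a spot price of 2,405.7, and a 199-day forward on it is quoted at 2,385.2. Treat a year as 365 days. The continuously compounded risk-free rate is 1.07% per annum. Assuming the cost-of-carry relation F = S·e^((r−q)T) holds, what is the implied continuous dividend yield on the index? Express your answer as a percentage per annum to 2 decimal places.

2.64%

From F = S·e^((r−q)T): (r − q) = ln(F/S)/T
ln(2385.2/2405.7) = ln(0.991479) = -0.008558
(r − q) = -0.008558 / (199/365) = -0.015697
q = r − ln(F/S)/T = 0.0107 + 0.015697 = 0.026397
q = 2.64%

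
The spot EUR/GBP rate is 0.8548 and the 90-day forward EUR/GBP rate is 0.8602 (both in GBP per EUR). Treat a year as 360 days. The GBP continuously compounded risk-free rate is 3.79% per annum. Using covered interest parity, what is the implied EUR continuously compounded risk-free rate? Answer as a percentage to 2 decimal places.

1.27%

F = S·e^((r_GBP − r_EUR)T) ⇒ r_EUR = r_GBP − ln(F/S)/T
ln(0.8602/0.8548) = 0.006297; /(90/360) = 0.025188
r_EUR = 0.0379 − 0.025188 = 0.012712
r_EUR = 1.27%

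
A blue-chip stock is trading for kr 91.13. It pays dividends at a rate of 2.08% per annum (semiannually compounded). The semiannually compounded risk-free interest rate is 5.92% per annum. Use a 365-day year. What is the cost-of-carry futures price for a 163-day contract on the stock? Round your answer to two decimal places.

F = S · (1+r/2)^(2T) / (1+q/2)^(2T)
= 91.13 × 1.026396 / 1.009284 = 91.13 × 1.016955
F = kr 92.68

kr 92.68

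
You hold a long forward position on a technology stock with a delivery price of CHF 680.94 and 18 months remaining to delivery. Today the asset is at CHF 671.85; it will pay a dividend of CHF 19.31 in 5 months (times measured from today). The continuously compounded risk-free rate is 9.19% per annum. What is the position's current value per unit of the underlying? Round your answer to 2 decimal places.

PV(remaining dividends) I = 19.31·e^(−0.0919·5/12) = 18.5846
Current forward F = (S − I)·e^(rT) = (671.85 − 18.5846)·e^(0.0919·18/12) = 653.2654 × 1.147803 = 749.8200
Value (long) = (F − K)·e^(−rT) = (749.8200 − 680.94) × 0.871229 = 60.0103
Value = CHF 60.01

CHF 60.01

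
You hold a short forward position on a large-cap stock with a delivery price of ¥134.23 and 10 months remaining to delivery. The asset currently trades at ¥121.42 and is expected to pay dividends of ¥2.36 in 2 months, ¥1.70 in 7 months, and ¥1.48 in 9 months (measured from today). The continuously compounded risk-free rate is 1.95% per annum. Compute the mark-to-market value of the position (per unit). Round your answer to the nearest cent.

¥16.14

PV(remaining dividends) I = 2.36·e^(−0.0195·2/12) + 1.70·e^(−0.0195·7/12) + 1.48·e^(−0.0195·9/12) = 5.4916
Current forward F = (S − I)·e^(rT) = (121.42 − 5.4916)·e^(0.0195·10/12) = 115.9284 × 1.016383 = 117.8277
Value (long) = (F − K)·e^(−rT) = (117.8277 − 134.23) × 0.983881 = -16.1379
Short position value = −(long value) = ¥16.14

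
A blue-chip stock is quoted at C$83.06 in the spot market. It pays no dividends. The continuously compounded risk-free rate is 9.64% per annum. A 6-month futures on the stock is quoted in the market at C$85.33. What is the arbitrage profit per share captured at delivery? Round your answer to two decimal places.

Fair futures: F* = S·e^(carry·T), with carry = r = 0.0964
F* = 83.06 · e^(0.0964 × 6/12) = 83.06 · e^0.048200 = 83.06 × 1.049381 = C$87.1616
Market C$85.33 < fair C$87.1616: forward underpriced → reverse cash-and-carry (short spot, go long the forward).
At maturity, profit = |F_mkt − F*| = |85.33 − 87.1616| = C$1.83 per share

C$1.83 per share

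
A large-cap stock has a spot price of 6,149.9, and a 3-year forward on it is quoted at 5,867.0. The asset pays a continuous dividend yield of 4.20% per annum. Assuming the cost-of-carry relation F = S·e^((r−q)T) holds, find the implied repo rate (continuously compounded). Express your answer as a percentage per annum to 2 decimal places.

2.63%

From F = S·e^((r−q)T): (r − q) = ln(F/S)/T
ln(5867.0/6149.9) = ln(0.953999) = -0.047093
(r − q) = -0.047093 / (3) = -0.015698
r = ln(F/S)/T + q = -0.015698 + 0.0420 = 0.026302
r = 2.63%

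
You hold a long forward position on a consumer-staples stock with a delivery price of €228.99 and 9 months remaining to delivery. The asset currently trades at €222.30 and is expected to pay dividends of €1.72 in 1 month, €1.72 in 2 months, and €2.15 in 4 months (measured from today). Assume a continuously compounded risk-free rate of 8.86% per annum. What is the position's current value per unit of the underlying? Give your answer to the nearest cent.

PV(remaining dividends) I = 1.72·e^(−0.0886·1/12) + 1.72·e^(−0.0886·2/12) + 2.15·e^(−0.0886·4/12) = 5.4896
Current forward F = (S − I)·e^(rT) = (222.30 − 5.4896)·e^(0.0886·9/12) = 216.8104 × 1.068708 = 231.7070
Value (long) = (F − K)·e^(−rT) = (231.7070 − 228.99) × 0.935710 = 2.5423
Value = €2.54

€2.54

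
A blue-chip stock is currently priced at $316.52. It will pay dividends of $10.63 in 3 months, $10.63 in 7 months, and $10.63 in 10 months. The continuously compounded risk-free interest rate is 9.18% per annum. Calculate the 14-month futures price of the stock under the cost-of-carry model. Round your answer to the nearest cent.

$318.56

PV(dividends) I = 10.63·e^(−0.0918·3/12) + 10.63·e^(−0.0918·7/12) + 10.63·e^(−0.0918·10/12)
I = 10.3888 + 10.0757 + 9.8471 = 30.3116
F = (S − I)·e^(rT) = (316.52 − 30.3116) · e^(0.0918·14/12)
= 286.2084 · e^0.107100 = 286.2084 × 1.113046 = $318.56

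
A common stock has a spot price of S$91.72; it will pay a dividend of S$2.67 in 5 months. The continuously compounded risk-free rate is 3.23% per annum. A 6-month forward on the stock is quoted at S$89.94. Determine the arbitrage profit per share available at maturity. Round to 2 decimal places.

S$0.60 per share

PV(dividends) I = 2.67·e^(−0.0323·5/12) = 2.6343
Fair forward F* = (S − I)·e^(rT) = (91.72 − 2.6343)·e^0.016150 = 89.0857 × 1.016281 = 90.5361
Market S$89.94 < fair 90.5361: forward underpriced → reverse cash-and-carry (short the stock, invest proceeds at r, pay the dividends, go long the forward).
Profit at T = |F_mkt − F*| = |89.94 − 90.5361| = S$0.60 per share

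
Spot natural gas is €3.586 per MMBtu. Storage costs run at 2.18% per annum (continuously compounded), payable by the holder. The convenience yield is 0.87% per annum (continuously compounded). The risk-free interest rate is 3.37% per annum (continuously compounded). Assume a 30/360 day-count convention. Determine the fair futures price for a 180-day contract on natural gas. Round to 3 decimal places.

Net carry = r + u − y = 0.0337 + 0.0218 − 0.0087 = 0.0468
F = S·e^((r+u−y)T) = 3.586 · e^(0.0468 × 180/360) = 3.586 · e^0.023400
= 3.586 × 1.023676 = €3.671 per MMBtu

€3.671 per MMBtu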